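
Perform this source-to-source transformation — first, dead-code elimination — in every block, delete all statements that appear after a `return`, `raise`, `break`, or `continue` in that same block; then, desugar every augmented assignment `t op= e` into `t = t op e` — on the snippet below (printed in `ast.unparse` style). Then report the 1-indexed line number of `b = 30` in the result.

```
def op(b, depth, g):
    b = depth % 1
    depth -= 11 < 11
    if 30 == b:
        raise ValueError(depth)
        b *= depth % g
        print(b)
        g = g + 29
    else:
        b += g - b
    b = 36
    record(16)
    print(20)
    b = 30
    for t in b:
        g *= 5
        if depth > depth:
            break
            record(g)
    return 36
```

Transformed code:
def op(b, depth, g):
    b = depth % 1
    depth = depth - (11 < 11)
    if 30 == b:
        raise ValueError(depth)
    else:
        b = b + (g - b)
    b = 36
    record(16)
    print(20)
    b = 30
    for t in b:
        g = g * 5
        if depth > depth:
            break
    return 36

11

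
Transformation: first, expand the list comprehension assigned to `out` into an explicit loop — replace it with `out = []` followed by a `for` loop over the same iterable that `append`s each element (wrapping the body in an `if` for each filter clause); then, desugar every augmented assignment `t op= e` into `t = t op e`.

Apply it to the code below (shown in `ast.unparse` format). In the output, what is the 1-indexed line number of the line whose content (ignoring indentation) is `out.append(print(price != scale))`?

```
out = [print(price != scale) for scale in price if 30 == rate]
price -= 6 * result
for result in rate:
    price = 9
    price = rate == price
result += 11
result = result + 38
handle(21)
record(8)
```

4

Transformed code:
out = []
for scale in price:
    if 30 == rate:
        out.append(print(price != scale))
price = price - 6 * result
for result in rate:
    price = 9
    price = rate == price
result = result + 11
result = result + 38
handle(21)
record(8)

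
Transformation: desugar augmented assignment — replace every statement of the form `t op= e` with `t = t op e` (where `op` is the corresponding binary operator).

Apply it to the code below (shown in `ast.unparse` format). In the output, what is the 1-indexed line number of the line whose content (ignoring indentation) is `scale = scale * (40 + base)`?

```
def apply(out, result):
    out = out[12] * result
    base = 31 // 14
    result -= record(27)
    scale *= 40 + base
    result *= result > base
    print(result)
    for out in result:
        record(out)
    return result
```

Transformed code:
def apply(out, result):
    out = out[12] * result
    base = 31 // 14
    result = result - record(27)
    scale = scale * (40 + base)
    result = result * (result > base)
    print(result)
    for out in result:
        record(out)
    return result

5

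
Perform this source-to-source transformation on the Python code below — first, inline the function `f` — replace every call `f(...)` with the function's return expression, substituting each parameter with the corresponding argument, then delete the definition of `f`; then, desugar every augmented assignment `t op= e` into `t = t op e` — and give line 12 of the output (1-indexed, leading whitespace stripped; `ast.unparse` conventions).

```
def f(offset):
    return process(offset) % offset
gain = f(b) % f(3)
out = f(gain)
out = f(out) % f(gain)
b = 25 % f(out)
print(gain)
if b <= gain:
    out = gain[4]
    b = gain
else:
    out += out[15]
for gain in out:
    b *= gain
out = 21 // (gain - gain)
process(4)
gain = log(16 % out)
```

Transformed code:
gain = process(b) % b % (process(3) % 3)
out = process(gain) % gain
out = process(out) % out % (process(gain) % gain)
b = 25 % (process(out) % out)
print(gain)
if b <= gain:
    out = gain[4]
    b = gain
else:
    out = out + out[15]
for gain in out:
    b = b * gain
out = 21 // (gain - gain)
process(4)
gain = log(16 % out)

b = b * gain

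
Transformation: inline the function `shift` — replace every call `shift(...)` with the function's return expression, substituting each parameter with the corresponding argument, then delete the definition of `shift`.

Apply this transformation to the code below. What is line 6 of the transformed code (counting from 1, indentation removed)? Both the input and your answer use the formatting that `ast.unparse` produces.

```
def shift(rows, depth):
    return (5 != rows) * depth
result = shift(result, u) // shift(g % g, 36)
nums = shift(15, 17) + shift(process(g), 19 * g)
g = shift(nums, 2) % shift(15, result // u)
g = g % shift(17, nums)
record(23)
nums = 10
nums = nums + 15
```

nums = 10

Transformed code:
result = (5 != result) * u // ((5 != g % g) * 36)
nums = (5 != 15) * 17 + (5 != process(g)) * (19 * g)
g = (5 != nums) * 2 % ((5 != 15) * (result // u))
g = g % ((5 != 17) * nums)
record(23)
nums = 10
nums = nums + 15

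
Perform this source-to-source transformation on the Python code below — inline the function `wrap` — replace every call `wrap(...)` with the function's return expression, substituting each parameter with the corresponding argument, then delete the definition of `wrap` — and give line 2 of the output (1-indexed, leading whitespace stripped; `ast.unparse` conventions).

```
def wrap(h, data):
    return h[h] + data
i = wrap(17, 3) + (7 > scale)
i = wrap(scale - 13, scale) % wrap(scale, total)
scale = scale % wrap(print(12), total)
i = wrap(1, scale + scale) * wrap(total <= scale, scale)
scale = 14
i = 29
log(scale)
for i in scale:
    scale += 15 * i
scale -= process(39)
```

i = ((scale - 13)[scale - 13] + scale) % (scale[scale] + total)

Transformed code:
i = 17[17] + 3 + (7 > scale)
i = ((scale - 13)[scale - 13] + scale) % (scale[scale] + total)
scale = scale % (print(12)[print(12)] + total)
i = (1[1] + (scale + scale)) * ((total <= scale)[total <= scale] + scale)
scale = 14
i = 29
log(scale)
for i in scale:
    scale += 15 * i
scale -= process(39)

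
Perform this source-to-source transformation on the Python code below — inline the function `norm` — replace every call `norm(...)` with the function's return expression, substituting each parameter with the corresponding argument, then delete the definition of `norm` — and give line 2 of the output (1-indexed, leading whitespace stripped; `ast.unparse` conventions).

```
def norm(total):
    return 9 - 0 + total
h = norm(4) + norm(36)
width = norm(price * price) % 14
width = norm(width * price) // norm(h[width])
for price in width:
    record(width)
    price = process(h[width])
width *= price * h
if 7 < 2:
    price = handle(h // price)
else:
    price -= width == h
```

width = (9 - 0 + price * price) % 14

Transformed code:
h = 9 - 0 + 4 + (9 - 0 + 36)
width = (9 - 0 + price * price) % 14
width = (9 - 0 + width * price) // (9 - 0 + h[width])
for price in width:
    record(width)
    price = process(h[width])
width *= price * h
if 7 < 2:
    price = handle(h // price)
else:
    price -= width == h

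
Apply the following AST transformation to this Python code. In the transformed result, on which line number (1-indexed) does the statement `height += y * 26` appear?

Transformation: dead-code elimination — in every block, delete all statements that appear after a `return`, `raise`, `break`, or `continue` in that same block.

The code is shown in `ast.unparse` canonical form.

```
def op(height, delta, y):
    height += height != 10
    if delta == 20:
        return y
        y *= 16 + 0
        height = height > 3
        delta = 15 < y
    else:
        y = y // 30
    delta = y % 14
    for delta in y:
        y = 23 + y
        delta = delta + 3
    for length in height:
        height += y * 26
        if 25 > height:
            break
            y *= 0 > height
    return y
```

12

Transformed code:
def op(height, delta, y):
    height += height != 10
    if delta == 20:
        return y
    else:
        y = y // 30
    delta = y % 14
    for delta in y:
        y = 23 + y
        delta = delta + 3
    for length in height:
        height += y * 26
        if 25 > height:
            break
    return y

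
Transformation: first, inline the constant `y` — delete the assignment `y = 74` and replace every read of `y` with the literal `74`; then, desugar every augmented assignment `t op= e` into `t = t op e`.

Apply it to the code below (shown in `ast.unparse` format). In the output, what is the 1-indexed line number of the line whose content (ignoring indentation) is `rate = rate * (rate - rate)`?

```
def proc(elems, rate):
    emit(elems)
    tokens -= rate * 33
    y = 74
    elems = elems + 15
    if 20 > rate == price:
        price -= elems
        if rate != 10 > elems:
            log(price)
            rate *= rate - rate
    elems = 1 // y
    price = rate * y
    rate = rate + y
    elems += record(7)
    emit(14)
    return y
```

9

Transformed code:
def proc(elems, rate):
    emit(elems)
    tokens = tokens - rate * 33
    elems = elems + 15
    if 20 > rate == price:
        price = price - elems
        if rate != 10 > elems:
            log(price)
            rate = rate * (rate - rate)
    elems = 1 // 74
    price = rate * 74
    rate = rate + 74
    elems = elems + record(7)
    emit(14)
    return 74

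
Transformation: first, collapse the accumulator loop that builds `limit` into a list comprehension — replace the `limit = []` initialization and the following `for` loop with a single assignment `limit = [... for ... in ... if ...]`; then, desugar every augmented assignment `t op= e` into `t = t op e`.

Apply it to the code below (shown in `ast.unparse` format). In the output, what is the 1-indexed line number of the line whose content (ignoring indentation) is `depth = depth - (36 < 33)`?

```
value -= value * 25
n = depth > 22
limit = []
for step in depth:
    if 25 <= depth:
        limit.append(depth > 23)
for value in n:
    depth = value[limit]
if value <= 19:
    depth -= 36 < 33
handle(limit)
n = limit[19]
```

7

Transformed code:
value = value - value * 25
n = depth > 22
limit = [depth > 23 for step in depth if 25 <= depth]
for value in n:
    depth = value[limit]
if value <= 19:
    depth = depth - (36 < 33)
handle(limit)
n = limit[19]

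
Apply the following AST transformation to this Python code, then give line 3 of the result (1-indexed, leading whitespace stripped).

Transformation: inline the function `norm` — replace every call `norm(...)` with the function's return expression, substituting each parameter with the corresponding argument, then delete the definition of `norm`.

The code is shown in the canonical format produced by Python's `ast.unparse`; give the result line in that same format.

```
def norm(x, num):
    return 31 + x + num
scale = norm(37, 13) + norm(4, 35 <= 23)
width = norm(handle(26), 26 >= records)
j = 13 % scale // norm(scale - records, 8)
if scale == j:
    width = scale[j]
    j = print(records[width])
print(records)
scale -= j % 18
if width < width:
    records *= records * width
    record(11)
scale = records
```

Transformed code:
scale = 31 + 37 + 13 + (31 + 4 + (35 <= 23))
width = 31 + handle(26) + (26 >= records)
j = 13 % scale // (31 + (scale - records) + 8)
if scale == j:
    width = scale[j]
    j = print(records[width])
print(records)
scale -= j % 18
if width < width:
    records *= records * width
    record(11)
scale = records

j = 13 % scale // (31 + (scale - records) + 8)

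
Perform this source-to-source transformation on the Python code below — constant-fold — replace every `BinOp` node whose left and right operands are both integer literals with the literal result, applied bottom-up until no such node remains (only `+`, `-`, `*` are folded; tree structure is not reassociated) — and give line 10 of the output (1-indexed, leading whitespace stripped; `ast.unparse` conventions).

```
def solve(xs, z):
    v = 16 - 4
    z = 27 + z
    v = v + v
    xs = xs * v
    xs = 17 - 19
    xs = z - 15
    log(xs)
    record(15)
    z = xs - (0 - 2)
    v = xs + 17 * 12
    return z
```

Transformed code:
def solve(xs, z):
    v = 12
    z = 27 + z
    v = v + v
    xs = xs * v
    xs = -2
    xs = z - 15
    log(xs)
    record(15)
    z = xs - -2
    v = xs + 204
    return z

z = xs - -2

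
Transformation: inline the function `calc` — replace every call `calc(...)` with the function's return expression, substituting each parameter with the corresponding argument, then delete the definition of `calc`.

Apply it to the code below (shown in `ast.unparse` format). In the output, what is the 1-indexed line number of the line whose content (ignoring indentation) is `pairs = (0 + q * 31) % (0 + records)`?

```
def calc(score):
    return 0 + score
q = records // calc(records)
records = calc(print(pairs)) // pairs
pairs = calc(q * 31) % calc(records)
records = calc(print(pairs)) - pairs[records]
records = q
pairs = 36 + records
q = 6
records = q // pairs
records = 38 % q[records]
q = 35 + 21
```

Transformed code:
q = records // (0 + records)
records = (0 + print(pairs)) // pairs
pairs = (0 + q * 31) % (0 + records)
records = 0 + print(pairs) - pairs[records]
records = q
pairs = 36 + records
q = 6
records = q // pairs
records = 38 % q[records]
q = 35 + 21

3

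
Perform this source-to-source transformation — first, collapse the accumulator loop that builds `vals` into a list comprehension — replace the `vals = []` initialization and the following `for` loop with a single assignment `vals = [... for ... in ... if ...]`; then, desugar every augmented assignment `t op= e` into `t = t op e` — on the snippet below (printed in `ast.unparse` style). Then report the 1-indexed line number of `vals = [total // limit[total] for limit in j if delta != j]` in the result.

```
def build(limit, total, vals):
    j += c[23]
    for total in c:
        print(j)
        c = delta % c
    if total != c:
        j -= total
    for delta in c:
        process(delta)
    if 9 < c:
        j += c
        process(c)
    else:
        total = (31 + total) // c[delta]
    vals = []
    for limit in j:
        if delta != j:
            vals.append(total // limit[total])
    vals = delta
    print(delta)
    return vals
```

Transformed code:
def build(limit, total, vals):
    j = j + c[23]
    for total in c:
        print(j)
        c = delta % c
    if total != c:
        j = j - total
    for delta in c:
        process(delta)
    if 9 < c:
        j = j + c
        process(c)
    else:
        total = (31 + total) // c[delta]
    vals = [total // limit[total] for limit in j if delta != j]
    vals = delta
    print(delta)
    return vals

15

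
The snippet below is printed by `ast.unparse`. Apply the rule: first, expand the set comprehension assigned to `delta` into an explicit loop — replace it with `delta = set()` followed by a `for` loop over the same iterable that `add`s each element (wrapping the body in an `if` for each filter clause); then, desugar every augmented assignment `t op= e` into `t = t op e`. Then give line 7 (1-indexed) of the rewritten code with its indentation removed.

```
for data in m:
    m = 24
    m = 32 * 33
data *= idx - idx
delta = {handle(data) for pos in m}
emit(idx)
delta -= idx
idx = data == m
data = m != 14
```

delta.add(handle(data))

Transformed code:
for data in m:
    m = 24
    m = 32 * 33
data = data * (idx - idx)
delta = set()
for pos in m:
    delta.add(handle(data))
emit(idx)
delta = delta - idx
idx = data == m
data = m != 14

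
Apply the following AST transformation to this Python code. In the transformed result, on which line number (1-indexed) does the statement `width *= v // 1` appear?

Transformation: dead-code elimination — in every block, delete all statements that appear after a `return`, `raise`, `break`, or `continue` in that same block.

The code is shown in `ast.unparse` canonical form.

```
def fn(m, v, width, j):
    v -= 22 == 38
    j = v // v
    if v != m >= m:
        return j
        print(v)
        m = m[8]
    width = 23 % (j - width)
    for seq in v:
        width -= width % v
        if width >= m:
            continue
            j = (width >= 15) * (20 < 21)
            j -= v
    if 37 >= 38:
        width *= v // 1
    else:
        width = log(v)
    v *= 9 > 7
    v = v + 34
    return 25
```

12

Transformed code:
def fn(m, v, width, j):
    v -= 22 == 38
    j = v // v
    if v != m >= m:
        return j
    width = 23 % (j - width)
    for seq in v:
        width -= width % v
        if width >= m:
            continue
    if 37 >= 38:
        width *= v // 1
    else:
        width = log(v)
    v *= 9 > 7
    v = v + 34
    return 25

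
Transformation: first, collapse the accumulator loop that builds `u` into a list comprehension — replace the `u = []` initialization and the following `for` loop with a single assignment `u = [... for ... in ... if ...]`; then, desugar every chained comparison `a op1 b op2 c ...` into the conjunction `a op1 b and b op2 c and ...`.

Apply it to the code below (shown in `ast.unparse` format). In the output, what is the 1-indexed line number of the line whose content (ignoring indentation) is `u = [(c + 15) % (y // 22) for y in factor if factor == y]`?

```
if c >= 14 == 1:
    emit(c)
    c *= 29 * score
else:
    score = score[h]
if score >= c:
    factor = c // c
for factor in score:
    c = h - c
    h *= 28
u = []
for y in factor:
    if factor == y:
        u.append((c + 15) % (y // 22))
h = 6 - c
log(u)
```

Transformed code:
if c >= 14 and 14 == 1:
    emit(c)
    c *= 29 * score
else:
    score = score[h]
if score >= c:
    factor = c // c
for factor in score:
    c = h - c
    h *= 28
u = [(c + 15) % (y // 22) for y in factor if factor == y]
h = 6 - c
log(u)

11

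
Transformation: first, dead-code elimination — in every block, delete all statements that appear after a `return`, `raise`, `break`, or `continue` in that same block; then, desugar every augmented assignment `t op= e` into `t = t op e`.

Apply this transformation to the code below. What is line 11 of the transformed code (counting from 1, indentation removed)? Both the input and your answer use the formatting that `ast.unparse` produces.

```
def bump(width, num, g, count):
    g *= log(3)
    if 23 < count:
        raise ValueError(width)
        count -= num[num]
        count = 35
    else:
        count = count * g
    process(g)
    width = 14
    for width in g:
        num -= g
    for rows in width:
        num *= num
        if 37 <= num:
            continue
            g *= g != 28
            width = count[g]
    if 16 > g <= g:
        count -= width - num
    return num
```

for rows in width:

Transformed code:
def bump(width, num, g, count):
    g = g * log(3)
    if 23 < count:
        raise ValueError(width)
    else:
        count = count * g
    process(g)
    width = 14
    for width in g:
        num = num - g
    for rows in width:
        num = num * num
        if 37 <= num:
            continue
    if 16 > g <= g:
        count = count - (width - num)
    return num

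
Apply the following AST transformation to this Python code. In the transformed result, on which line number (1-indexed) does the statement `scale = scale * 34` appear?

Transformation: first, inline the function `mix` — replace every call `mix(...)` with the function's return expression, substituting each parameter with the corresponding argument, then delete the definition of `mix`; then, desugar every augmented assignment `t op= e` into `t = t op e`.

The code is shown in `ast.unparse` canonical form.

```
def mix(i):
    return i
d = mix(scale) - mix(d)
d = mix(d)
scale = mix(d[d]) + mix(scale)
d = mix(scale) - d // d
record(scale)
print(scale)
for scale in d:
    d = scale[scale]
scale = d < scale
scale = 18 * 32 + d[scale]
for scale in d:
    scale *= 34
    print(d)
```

12

Transformed code:
d = scale - d
d = d
scale = d[d] + scale
d = scale - d // d
record(scale)
print(scale)
for scale in d:
    d = scale[scale]
scale = d < scale
scale = 18 * 32 + d[scale]
for scale in d:
    scale = scale * 34
    print(d)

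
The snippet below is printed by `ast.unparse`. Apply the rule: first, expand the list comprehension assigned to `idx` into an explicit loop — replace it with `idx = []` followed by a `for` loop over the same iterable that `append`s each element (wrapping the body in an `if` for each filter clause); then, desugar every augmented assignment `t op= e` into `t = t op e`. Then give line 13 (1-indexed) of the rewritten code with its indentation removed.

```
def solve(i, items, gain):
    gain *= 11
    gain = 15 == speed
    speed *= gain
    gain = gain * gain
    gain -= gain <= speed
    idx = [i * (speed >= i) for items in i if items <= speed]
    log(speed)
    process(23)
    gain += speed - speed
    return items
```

gain = gain + (speed - speed)

Transformed code:
def solve(i, items, gain):
    gain = gain * 11
    gain = 15 == speed
    speed = speed * gain
    gain = gain * gain
    gain = gain - (gain <= speed)
    idx = []
    for items in i:
        if items <= speed:
            idx.append(i * (speed >= i))
    log(speed)
    process(23)
    gain = gain + (speed - speed)
    return items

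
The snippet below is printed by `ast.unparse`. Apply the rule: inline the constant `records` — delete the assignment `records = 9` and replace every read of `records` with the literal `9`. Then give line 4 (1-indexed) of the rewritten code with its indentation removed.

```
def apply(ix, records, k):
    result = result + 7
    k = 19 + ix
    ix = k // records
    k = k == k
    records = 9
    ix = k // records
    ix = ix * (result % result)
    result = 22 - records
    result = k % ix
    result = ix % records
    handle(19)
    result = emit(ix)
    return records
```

Transformed code:
def apply(ix, records, k):
    result = result + 7
    k = 19 + ix
    ix = k // 9
    k = k == k
    ix = k // 9
    ix = ix * (result % result)
    result = 22 - 9
    result = k % ix
    result = ix % 9
    handle(19)
    result = emit(ix)
    return 9

ix = k // 9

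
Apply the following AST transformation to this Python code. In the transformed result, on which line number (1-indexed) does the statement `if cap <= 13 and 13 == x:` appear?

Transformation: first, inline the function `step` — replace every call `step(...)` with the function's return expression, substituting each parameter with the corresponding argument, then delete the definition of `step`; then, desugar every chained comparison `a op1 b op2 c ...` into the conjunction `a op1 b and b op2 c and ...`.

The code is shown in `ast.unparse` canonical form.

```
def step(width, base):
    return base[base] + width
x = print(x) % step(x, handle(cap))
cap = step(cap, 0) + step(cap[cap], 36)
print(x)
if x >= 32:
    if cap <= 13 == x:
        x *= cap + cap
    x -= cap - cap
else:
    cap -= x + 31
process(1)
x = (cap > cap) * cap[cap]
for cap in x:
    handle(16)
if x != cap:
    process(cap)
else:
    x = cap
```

5

Transformed code:
x = print(x) % (handle(cap)[handle(cap)] + x)
cap = 0[0] + cap + (36[36] + cap[cap])
print(x)
if x >= 32:
    if cap <= 13 and 13 == x:
        x *= cap + cap
    x -= cap - cap
else:
    cap -= x + 31
process(1)
x = (cap > cap) * cap[cap]
for cap in x:
    handle(16)
if x != cap:
    process(cap)
else:
    x = cap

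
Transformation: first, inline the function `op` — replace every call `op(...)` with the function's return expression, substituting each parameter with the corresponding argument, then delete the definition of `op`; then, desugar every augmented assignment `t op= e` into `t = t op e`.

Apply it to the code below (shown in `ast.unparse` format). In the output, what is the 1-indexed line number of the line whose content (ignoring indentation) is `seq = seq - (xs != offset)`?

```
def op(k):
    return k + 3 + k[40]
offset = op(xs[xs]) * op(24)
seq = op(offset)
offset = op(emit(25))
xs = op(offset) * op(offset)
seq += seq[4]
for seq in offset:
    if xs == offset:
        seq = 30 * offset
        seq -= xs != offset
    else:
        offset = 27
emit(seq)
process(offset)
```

Transformed code:
offset = (xs[xs] + 3 + xs[xs][40]) * (24 + 3 + 24[40])
seq = offset + 3 + offset[40]
offset = emit(25) + 3 + emit(25)[40]
xs = (offset + 3 + offset[40]) * (offset + 3 + offset[40])
seq = seq + seq[4]
for seq in offset:
    if xs == offset:
        seq = 30 * offset
        seq = seq - (xs != offset)
    else:
        offset = 27
emit(seq)
process(offset)

9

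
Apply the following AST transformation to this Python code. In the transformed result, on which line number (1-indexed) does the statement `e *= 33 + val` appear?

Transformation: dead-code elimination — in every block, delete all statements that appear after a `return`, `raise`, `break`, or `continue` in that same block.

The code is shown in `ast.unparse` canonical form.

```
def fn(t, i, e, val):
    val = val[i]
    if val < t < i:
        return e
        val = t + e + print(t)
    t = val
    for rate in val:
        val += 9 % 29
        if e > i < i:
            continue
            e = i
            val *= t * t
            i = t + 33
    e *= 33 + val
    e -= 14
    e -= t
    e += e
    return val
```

10

Transformed code:
def fn(t, i, e, val):
    val = val[i]
    if val < t < i:
        return e
    t = val
    for rate in val:
        val += 9 % 29
        if e > i < i:
            continue
    e *= 33 + val
    e -= 14
    e -= t
    e += e
    return val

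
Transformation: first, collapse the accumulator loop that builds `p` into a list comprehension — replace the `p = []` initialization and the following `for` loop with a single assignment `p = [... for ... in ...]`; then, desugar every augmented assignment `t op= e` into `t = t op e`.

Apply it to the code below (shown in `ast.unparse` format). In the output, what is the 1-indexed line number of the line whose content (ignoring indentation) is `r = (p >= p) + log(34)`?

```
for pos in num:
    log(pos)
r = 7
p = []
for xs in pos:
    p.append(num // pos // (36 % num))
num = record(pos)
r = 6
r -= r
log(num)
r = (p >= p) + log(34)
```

9

Transformed code:
for pos in num:
    log(pos)
r = 7
p = [num // pos // (36 % num) for xs in pos]
num = record(pos)
r = 6
r = r - r
log(num)
r = (p >= p) + log(34)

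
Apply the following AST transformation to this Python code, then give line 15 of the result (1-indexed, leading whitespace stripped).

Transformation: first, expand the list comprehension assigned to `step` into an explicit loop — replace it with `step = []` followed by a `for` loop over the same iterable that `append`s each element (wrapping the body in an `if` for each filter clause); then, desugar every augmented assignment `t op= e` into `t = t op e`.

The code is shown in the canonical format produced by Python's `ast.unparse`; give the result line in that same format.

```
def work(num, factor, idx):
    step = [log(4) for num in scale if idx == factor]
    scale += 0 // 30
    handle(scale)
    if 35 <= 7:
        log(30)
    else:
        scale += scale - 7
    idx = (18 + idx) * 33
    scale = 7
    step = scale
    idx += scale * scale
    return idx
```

idx = idx + scale * scale

Transformed code:
def work(num, factor, idx):
    step = []
    for num in scale:
        if idx == factor:
            step.append(log(4))
    scale = scale + 0 // 30
    handle(scale)
    if 35 <= 7:
        log(30)
    else:
        scale = scale + (scale - 7)
    idx = (18 + idx) * 33
    scale = 7
    step = scale
    idx = idx + scale * scale
    return idx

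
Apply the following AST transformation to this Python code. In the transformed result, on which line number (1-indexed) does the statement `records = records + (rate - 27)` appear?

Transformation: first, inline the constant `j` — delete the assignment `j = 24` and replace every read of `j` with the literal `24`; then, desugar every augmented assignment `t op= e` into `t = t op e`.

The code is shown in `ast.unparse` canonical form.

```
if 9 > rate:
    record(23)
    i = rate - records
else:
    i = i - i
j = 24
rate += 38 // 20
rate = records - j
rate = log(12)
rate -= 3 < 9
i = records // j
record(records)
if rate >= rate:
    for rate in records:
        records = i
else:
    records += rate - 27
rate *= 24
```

Transformed code:
if 9 > rate:
    record(23)
    i = rate - records
else:
    i = i - i
rate = rate + 38 // 20
rate = records - 24
rate = log(12)
rate = rate - (3 < 9)
i = records // 24
record(records)
if rate >= rate:
    for rate in records:
        records = i
else:
    records = records + (rate - 27)
rate = rate * 24

16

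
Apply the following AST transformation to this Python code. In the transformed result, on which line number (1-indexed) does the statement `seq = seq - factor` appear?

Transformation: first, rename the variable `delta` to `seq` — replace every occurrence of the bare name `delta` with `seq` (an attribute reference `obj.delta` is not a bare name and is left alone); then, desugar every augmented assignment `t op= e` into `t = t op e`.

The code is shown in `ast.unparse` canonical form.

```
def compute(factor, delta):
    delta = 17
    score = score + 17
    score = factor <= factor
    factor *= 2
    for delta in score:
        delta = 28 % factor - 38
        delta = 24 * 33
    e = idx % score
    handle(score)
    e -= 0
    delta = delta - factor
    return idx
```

12

Transformed code:
def compute(factor, seq):
    seq = 17
    score = score + 17
    score = factor <= factor
    factor = factor * 2
    for seq in score:
        seq = 28 % factor - 38
        seq = 24 * 33
    e = idx % score
    handle(score)
    e = e - 0
    seq = seq - factor
    return idx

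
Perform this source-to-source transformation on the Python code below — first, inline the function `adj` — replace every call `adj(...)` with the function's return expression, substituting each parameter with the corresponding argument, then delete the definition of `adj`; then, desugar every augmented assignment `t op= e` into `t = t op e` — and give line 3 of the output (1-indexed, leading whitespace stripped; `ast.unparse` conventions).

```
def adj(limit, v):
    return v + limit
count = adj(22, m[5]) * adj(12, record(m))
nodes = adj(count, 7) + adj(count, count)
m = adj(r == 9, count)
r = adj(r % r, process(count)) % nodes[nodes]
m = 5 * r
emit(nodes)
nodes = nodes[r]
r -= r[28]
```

Transformed code:
count = (m[5] + 22) * (record(m) + 12)
nodes = 7 + count + (count + count)
m = count + (r == 9)
r = (process(count) + r % r) % nodes[nodes]
m = 5 * r
emit(nodes)
nodes = nodes[r]
r = r - r[28]

m = count + (r == 9)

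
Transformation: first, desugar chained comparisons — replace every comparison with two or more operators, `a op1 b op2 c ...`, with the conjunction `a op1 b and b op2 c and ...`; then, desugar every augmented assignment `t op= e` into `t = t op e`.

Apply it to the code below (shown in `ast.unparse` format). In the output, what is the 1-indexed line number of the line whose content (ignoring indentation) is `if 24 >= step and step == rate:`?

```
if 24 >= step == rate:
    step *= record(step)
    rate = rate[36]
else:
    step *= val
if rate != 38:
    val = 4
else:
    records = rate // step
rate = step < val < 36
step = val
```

1

Transformed code:
if 24 >= step and step == rate:
    step = step * record(step)
    rate = rate[36]
else:
    step = step * val
if rate != 38:
    val = 4
else:
    records = rate // step
rate = step < val and val < 36
step = val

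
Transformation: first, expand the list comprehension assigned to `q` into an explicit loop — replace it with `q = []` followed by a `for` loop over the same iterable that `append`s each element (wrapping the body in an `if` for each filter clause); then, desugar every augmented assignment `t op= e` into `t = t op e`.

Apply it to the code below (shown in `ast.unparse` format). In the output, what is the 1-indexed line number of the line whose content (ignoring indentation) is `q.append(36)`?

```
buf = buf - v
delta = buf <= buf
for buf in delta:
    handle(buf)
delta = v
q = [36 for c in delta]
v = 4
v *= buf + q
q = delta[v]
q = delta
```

Transformed code:
buf = buf - v
delta = buf <= buf
for buf in delta:
    handle(buf)
delta = v
q = []
for c in delta:
    q.append(36)
v = 4
v = v * (buf + q)
q = delta[v]
q = delta

8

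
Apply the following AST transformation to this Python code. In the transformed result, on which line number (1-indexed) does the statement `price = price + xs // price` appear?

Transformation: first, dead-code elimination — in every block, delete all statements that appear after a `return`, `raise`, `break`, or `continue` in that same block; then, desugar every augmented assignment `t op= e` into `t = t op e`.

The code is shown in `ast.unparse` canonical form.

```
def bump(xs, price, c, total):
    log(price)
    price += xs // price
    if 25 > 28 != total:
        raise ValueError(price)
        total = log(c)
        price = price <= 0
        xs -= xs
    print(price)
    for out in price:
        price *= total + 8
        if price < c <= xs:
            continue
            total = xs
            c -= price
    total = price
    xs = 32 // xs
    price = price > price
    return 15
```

3

Transformed code:
def bump(xs, price, c, total):
    log(price)
    price = price + xs // price
    if 25 > 28 != total:
        raise ValueError(price)
    print(price)
    for out in price:
        price = price * (total + 8)
        if price < c <= xs:
            continue
    total = price
    xs = 32 // xs
    price = price > price
    return 15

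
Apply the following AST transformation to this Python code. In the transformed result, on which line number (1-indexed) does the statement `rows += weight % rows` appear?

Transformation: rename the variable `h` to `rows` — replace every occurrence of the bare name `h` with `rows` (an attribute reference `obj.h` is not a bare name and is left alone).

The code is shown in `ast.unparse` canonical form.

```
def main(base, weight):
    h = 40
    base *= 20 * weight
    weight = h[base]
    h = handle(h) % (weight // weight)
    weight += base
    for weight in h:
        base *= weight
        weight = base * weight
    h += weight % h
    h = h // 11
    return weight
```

Transformed code:
def main(base, weight):
    rows = 40
    base *= 20 * weight
    weight = rows[base]
    rows = handle(rows) % (weight // weight)
    weight += base
    for weight in rows:
        base *= weight
        weight = base * weight
    rows += weight % rows
    rows = rows // 11
    return weight

10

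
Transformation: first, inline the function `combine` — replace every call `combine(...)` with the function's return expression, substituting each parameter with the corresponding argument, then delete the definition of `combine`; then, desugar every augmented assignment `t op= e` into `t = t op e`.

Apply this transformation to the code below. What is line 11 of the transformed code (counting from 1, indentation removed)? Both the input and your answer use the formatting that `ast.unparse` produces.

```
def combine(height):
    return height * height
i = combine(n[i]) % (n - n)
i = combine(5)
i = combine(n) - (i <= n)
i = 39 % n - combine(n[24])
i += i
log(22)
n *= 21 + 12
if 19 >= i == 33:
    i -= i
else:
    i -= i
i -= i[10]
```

Transformed code:
i = n[i] * n[i] % (n - n)
i = 5 * 5
i = n * n - (i <= n)
i = 39 % n - n[24] * n[24]
i = i + i
log(22)
n = n * (21 + 12)
if 19 >= i == 33:
    i = i - i
else:
    i = i - i
i = i - i[10]

i = i - i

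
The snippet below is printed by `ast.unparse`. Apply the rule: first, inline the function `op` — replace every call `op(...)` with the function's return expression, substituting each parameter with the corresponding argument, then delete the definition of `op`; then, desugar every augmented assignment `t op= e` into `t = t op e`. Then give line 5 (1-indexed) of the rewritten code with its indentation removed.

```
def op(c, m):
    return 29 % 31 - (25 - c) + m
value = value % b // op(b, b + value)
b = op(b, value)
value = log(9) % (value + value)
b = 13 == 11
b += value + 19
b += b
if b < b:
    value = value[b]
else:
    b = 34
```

b = b + (value + 19)

Transformed code:
value = value % b // (29 % 31 - (25 - b) + (b + value))
b = 29 % 31 - (25 - b) + value
value = log(9) % (value + value)
b = 13 == 11
b = b + (value + 19)
b = b + b
if b < b:
    value = value[b]
else:
    b = 34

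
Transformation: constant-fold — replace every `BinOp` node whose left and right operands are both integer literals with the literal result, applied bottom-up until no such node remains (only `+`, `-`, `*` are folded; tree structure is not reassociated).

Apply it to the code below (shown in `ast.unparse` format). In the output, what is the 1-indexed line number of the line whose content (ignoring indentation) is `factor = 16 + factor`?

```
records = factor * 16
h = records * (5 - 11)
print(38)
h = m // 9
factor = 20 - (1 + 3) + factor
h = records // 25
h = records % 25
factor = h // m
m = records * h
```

Transformed code:
records = factor * 16
h = records * -6
print(38)
h = m // 9
factor = 16 + factor
h = records // 25
h = records % 25
factor = h // m
m = records * h

5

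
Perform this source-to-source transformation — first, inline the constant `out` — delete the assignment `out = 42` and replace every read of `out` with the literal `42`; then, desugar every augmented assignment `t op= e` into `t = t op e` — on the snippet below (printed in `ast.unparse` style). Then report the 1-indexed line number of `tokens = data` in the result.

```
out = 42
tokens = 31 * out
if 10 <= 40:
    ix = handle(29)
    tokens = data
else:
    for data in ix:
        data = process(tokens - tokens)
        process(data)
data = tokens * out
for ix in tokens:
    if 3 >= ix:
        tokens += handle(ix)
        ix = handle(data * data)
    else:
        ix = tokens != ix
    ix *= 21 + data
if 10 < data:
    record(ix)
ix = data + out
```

Transformed code:
tokens = 31 * 42
if 10 <= 40:
    ix = handle(29)
    tokens = data
else:
    for data in ix:
        data = process(tokens - tokens)
        process(data)
data = tokens * 42
for ix in tokens:
    if 3 >= ix:
        tokens = tokens + handle(ix)
        ix = handle(data * data)
    else:
        ix = tokens != ix
    ix = ix * (21 + data)
if 10 < data:
    record(ix)
ix = data + 42

4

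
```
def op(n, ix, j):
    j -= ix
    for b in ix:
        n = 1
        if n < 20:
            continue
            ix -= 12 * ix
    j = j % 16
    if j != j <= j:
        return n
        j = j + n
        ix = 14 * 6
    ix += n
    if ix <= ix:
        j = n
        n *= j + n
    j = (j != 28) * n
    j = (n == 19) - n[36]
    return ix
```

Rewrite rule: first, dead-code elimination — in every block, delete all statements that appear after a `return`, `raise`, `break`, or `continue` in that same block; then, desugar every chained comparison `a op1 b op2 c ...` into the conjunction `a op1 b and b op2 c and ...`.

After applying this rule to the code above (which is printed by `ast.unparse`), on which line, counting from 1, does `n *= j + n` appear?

13

Transformed code:
def op(n, ix, j):
    j -= ix
    for b in ix:
        n = 1
        if n < 20:
            continue
    j = j % 16
    if j != j and j <= j:
        return n
    ix += n
    if ix <= ix:
        j = n
        n *= j + n
    j = (j != 28) * n
    j = (n == 19) - n[36]
    return ix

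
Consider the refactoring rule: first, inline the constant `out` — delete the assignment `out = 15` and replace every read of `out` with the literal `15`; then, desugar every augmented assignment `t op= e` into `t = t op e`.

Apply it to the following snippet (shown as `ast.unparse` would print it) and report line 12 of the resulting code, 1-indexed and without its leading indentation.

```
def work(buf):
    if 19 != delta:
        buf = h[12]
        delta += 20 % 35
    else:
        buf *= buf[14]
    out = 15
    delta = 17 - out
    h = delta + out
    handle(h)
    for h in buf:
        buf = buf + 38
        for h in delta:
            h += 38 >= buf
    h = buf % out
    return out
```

for h in delta:

Transformed code:
def work(buf):
    if 19 != delta:
        buf = h[12]
        delta = delta + 20 % 35
    else:
        buf = buf * buf[14]
    delta = 17 - 15
    h = delta + 15
    handle(h)
    for h in buf:
        buf = buf + 38
        for h in delta:
            h = h + (38 >= buf)
    h = buf % 15
    return 15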